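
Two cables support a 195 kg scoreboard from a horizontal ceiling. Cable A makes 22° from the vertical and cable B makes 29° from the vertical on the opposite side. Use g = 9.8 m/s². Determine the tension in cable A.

Angles from the horizontal: cable A is 90° − 22° = 68°, cable B is 90° − 29° = 61°.
Weight W = 195 × 9.8 = 1911 N acts straight down.
Horizontal: T_A cos 68° = T_B cos 61°  →  T_B = 0.7727 T_A.
Vertical: T_A sin 68° + T_B sin 61° = 1911.
Substituting the horizontal relation into the vertical equation gives 1.603 T_A = 1911, so T_A = 1192 N.

T_A ≈ 1190 N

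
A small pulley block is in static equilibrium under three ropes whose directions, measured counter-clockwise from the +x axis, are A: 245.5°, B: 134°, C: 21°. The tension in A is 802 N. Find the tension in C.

T_C ≈ 811 N

Resolve: ΣF_x = 802 cos 245.5° + T_B cos 134° + T_C cos 21° = 0.
        ΣF_y = 802 sin 245.5° + T_B sin 134° + T_C sin 21° = 0.
The known terms sum to (-332.6, -729.8) N, so -0.6947 T_B + 0.9336 T_C = 332.6 and 0.7193 T_B + 0.3584 T_C = 729.8.
Solving simultaneously: T_B = 610.7 N, T_C = 810.6 N.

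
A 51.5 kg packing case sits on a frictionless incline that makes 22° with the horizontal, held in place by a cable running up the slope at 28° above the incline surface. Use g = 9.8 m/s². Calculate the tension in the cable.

T ≈ 214 N

Take axes along and perpendicular to the incline. Weight components: W sin 22° = 189.1 N down-slope, W cos 22° = 467.9 N into the surface.
Along incline: T cos 28° = W sin 22° → T = 214.1 N.
Perpendicular: N = W cos 22° − T sin 28° = 367.4 N.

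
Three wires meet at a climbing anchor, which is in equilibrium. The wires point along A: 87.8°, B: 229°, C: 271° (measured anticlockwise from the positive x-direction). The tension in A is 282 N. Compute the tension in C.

T_C ≈ 264 N

Resolve: ΣF_x = 282 cos 87.8° + T_B cos 229° + T_C cos 271° = 0.
        ΣF_y = 282 sin 87.8° + T_B sin 229° + T_C sin 271° = 0.
The known terms sum to (10.83, 281.8) N, so -0.6561 T_B + 0.0175 T_C = -10.83 and -0.7547 T_B − 0.9998 T_C = -281.8.
Solving simultaneously: T_B = 23.53 N, T_C = 264.1 N.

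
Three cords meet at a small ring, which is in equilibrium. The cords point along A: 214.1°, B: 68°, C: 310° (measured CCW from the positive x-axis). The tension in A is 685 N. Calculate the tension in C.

Resolve: ΣF_x = 685 cos 214.1° + T_B cos 68° + T_C cos 310° = 0.
        ΣF_y = 685 sin 214.1° + T_B sin 68° + T_C sin 310° = 0.
The known terms sum to (-567.2, -384) N, so 0.3746 T_B + 0.6428 T_C = 567.2 and 0.9272 T_B − 0.7660 T_C = 384.
Solving simultaneously: T_B = 771.7 N, T_C = 432.7 N.

T_C ≈ 433 N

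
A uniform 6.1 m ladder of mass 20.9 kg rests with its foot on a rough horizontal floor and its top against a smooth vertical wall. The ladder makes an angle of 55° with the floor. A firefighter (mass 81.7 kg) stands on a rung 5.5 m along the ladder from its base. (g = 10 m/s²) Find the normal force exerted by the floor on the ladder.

ΣF_y = 0: N_floor = 20.9×10 + 81.7×10 = 1026 N.

N_floor ≈ 1030 N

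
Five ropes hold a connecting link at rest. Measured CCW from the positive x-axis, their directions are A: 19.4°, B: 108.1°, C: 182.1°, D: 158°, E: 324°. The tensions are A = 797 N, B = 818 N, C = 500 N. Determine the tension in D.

Resolve: ΣF_x = 797 cos 19.4° + 818 cos 108.1° + 500 cos 182.1° + T_D cos 158° + T_E cos 324° = 0.
        ΣF_y = 797 sin 19.4° + 818 sin 108.1° + 500 sin 182.1° + T_D sin 158° + T_E sin 324° = 0.
The known terms sum to (-2.049, 1024) N, so -0.9272 T_D + 0.8090 T_E = 2.049 and 0.3746 T_D − 0.5878 T_E = -1024.
Solving simultaneously: T_D = 3419 N, T_E = 3921 N.

T_D ≈ 3420 N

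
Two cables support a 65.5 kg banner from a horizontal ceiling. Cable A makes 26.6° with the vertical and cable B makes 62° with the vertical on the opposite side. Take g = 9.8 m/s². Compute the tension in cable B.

Angles from the horizontal: cable A is 90° − 26.6° = 63.4°, cable B is 90° − 62° = 28°.
Weight W = 65.5 × 9.8 = 641.9 N acts straight down.
Horizontal: T_A cos 63.4° = T_B cos 28°  →  T_A = 1.972 T_B.
Vertical: T_A sin 63.4° + T_B sin 28° = 641.9.
Substituting the horizontal relation into the vertical equation gives 2.233 T_B = 641.9, so T_B = 287.5 N.

T_B ≈ 288 N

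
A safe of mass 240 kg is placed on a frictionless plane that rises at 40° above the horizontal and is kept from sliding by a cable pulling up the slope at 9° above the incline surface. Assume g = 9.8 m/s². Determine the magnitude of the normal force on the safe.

Take axes along and perpendicular to the incline. Weight components: W sin 40° = 1512 N down-slope, W cos 40° = 1802 N into the surface.
Along incline: T cos 9° = W sin 40° → T = 1531 N.
Perpendicular: N = W cos 40° − T sin 9° = 1562 N.

N ≈ 1560 N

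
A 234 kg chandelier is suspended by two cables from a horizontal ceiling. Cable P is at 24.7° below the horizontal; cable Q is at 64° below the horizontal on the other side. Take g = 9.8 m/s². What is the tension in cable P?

T_P ≈ 1010 N

Weight W = 234 × 9.8 = 2293 N acts straight down.
Horizontal: T_P cos 24.7° = T_Q cos 64°  →  T_Q = 2.072 T_P.
Vertical: T_P sin 24.7° + T_Q sin 64° = 2293.
Substituting the horizontal relation into the vertical equation gives 2.281 T_P = 2293, so T_P = 1006 N.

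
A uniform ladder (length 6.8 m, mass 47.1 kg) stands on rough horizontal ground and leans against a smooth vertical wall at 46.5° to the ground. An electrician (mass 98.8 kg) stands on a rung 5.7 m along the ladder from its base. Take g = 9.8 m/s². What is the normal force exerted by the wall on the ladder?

Torques about the foot: N_wall · 6.8 sin 46.5° = 47.1×9.8×3.4 cos 46.5° + 98.8×9.8×5.7 cos 46.5° → N_wall = 989.2 N.

N_wall ≈ 989 N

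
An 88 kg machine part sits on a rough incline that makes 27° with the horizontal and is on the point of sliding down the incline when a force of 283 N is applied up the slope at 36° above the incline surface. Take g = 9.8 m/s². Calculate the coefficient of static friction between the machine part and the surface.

On the verge of sliding down the incline, friction is at its maximum μN and acts up the slope.
Perpendicular to incline: N = W cos 27° − P sin 36° = 768.4 − 166.3 = 602.1 N.
Along incline: P cos 36° + μN = W sin 27° → μ = (W sin 27° − P cos 36°) / N = 0.27.

μ ≈ 0.270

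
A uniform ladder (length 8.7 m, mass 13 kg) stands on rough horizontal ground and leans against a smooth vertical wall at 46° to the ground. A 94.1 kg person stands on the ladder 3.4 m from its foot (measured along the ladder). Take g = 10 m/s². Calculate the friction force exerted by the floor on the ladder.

Torques about the foot: N_wall · 8.7 sin 46° = 13×10×4.35 cos 46° + 94.1×10×3.4 cos 46° → N_wall = 417.9 N.
ΣF_x = 0: f_floor = N_wall = 417.9 N.

f ≈ 418 N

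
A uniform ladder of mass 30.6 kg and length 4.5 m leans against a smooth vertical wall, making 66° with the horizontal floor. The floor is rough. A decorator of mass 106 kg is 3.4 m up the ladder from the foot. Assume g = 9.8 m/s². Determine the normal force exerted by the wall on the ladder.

Torques about the foot: N_wall · 4.5 sin 66° = 30.6×9.8×2.25 cos 66° + 106×9.8×3.4 cos 66° → N_wall = 416.2 N.

N_wall ≈ 416 N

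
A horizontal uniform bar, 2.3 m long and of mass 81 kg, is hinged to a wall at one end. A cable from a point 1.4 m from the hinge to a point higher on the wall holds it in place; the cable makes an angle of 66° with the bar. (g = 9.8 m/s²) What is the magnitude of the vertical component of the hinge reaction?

|H_y| ≈ 142 N

Take torques about the hinge: T sin 66° · 1.4 = 81×9.8×1.15 = 912.87 N·m.
So T = 912.87 / (0.9135 × 1.4) = 713.76 N.
ΣF_y = 0: H_y = (81×9.8) − T sin 66° = 793.8 − 652.05 = 141.75 N.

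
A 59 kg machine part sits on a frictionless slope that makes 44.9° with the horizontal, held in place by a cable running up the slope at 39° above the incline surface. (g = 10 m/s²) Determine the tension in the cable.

T ≈ 536 N

Take axes along and perpendicular to the incline. Weight components: W sin 44.9° = 416.5 N down-slope, W cos 44.9° = 417.9 N into the surface.
Along incline: T cos 39° = W sin 44.9° → T = 535.9 N.
Perpendicular: N = W cos 44.9° − T sin 39° = 80.67 N.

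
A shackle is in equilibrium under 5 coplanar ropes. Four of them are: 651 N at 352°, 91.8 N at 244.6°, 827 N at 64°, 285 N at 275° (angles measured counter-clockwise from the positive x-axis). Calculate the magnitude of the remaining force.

Sum the known components: ΣF_x = 992.7 N, ΣF_y = 285.9 N.
For equilibrium the remaining force must supply (−ΣF_x, −ΣF_y) = (-992.7, -285.9) N.
Magnitude = √((-992.7)² + (-285.9)²) = 1033 N; direction = atan2(-285.9, -992.7) = 196.1°.

F ≈ 1030 N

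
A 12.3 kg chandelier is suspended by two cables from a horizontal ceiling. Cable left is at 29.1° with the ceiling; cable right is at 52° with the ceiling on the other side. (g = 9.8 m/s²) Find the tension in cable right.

Weight W = 12.3 × 9.8 = 120.5 N acts straight down.
Horizontal: T_left cos 29.1° = T_right cos 52°  →  T_left = 0.7046 T_right.
Vertical: T_left sin 29.1° + T_right sin 52° = 120.5.
Substituting the horizontal relation into the vertical equation gives 1.131 T_right = 120.5, so T_right = 106.6 N.

T_right ≈ 107 N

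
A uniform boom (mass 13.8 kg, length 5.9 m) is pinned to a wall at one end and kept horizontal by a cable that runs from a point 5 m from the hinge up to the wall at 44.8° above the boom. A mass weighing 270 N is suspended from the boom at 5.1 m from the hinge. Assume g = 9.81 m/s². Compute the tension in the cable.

T ≈ 504 N

Take torques about the hinge: T sin 44.8° · 5 = 13.8×9.81×2.95 + 270×5.1 = 1776.4 N·m.
So T = 1776.4 / (0.7046 × 5) = 504.19 N.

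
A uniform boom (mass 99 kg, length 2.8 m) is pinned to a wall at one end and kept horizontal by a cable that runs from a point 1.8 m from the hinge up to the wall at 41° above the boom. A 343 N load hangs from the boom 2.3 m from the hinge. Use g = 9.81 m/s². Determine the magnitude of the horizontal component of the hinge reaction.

H_x ≈ 1370 N

Take torques about the hinge: T sin 41° · 1.8 = 99×9.81×1.4 + 343×2.3 = 2148.6 N·m.
So T = 2148.6 / (0.6561 × 1.8) = 1819.4 N.
ΣF_x = 0: H_x = T cos 41° = 1373.1 N.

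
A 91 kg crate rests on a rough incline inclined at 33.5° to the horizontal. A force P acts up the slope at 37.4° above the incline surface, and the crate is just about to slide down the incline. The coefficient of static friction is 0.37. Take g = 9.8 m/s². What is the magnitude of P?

On the verge of sliding down the incline, friction equals μN and acts up the slope.
Perpendicular: N + P sin 37.4° = W cos 33.5° = 743.7 N.
Along incline: P cos 37.4° + μN = W sin 33.5° with W sin 33.5° = 492.2 N.
Solving the pair for P and N: P = 381 N, N = 512.2 N (and f = μN = 189.5 N).

P ≈ 381 N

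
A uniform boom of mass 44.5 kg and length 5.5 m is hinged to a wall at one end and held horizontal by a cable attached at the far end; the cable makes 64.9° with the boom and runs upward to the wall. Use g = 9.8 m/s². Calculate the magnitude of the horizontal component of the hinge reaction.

H_x ≈ 102 N

Take torques about the hinge: T sin 64.9° · 5.5 = 44.5×9.8×2.75 = 1199.3 N·m.
So T = 1199.3 / (0.9056 × 5.5) = 240.79 N.
ΣF_x = 0: H_x = T cos 64.9° = 102.14 N.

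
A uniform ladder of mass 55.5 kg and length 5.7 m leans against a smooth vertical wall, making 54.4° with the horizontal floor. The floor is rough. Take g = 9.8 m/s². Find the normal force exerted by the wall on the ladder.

N_wall ≈ 195 N

Torques about the foot: N_wall · 5.7 sin 54.4° = 55.5×9.8×2.85 cos 54.4° → N_wall = 194.7 N.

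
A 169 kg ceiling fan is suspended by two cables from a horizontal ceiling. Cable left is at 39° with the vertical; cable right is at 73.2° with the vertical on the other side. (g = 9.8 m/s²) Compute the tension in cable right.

Angles from the horizontal: cable left is 90° − 39° = 51°, cable right is 90° − 73.2° = 16.8°.
Weight W = 169 × 9.8 = 1656 N acts straight down.
Horizontal: T_left cos 51° = T_right cos 16.8°  →  T_left = 1.521 T_right.
Vertical: T_left sin 51° + T_right sin 16.8° = 1656.
Substituting the horizontal relation into the vertical equation gives 1.471 T_right = 1656, so T_right = 1126 N.

T_right ≈ 1130 N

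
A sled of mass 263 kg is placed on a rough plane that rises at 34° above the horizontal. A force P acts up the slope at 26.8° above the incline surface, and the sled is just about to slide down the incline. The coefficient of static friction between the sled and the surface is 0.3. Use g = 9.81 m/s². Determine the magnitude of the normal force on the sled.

On the verge of sliding down the incline, friction equals μN and acts up the slope.
Perpendicular: N + P sin 26.8° = W cos 34° = 2139 N.
Along incline: P cos 26.8° + μN = W sin 34° with W sin 34° = 1443 N.
Solving the pair for P and N: P = 1058 N, N = 1662 N (and f = μN = 498.6 N).

N ≈ 1660 N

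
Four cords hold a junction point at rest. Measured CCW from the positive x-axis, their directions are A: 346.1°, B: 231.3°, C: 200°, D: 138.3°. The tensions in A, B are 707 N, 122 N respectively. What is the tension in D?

T_D ≈ 520 N

Resolve: ΣF_x = 707 cos 346.1° + 122 cos 231.3° + T_C cos 200° + T_D cos 138.3° = 0.
        ΣF_y = 707 sin 346.1° + 122 sin 231.3° + T_C sin 200° + T_D sin 138.3° = 0.
The known terms sum to (610, -265.1) N, so -0.9397 T_C − 0.7466 T_D = -610 and -0.3420 T_C + 0.6652 T_D = 265.1.
Solving simultaneously: T_C = 236.1 N, T_D = 519.8 N.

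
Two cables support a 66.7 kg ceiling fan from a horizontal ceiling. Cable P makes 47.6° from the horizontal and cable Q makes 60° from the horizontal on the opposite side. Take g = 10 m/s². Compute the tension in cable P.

Weight W = 66.7 × 10 = 667 N acts straight down.
Horizontal: T_P cos 47.6° = T_Q cos 60°  →  T_Q = 1.349 T_P.
Vertical: T_P sin 47.6° + T_Q sin 60° = 667.
Substituting the horizontal relation into the vertical equation gives 1.906 T_P = 667, so T_P = 349.9 N.

T_P ≈ 350 N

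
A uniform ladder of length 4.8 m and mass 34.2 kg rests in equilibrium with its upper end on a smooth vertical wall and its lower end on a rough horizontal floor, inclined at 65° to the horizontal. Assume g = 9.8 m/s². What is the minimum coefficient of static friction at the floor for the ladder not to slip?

μ_min ≈ 0.233

ΣF_y = 0: N_floor = 34.2×9.8 = 335.16 N.
Torques about the foot: N_wall · 4.8 sin 65° = 34.2×9.8×2.4 cos 65° → N_wall = 78.144 N.
ΣF_x = 0: f_floor = N_wall = 78.144 N.
μ_min = f_floor / N_floor = 78.144 / 335.16 = 0.2332.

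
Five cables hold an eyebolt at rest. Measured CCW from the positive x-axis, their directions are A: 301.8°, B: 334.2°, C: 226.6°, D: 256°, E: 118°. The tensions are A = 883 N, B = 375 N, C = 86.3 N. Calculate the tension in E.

T_E ≈ 1430 N

Resolve: ΣF_x = 883 cos 301.8° + 375 cos 334.2° + 86.3 cos 226.6° + T_D cos 256° + T_E cos 118° = 0.
        ΣF_y = 883 sin 301.8° + 375 sin 334.2° + 86.3 sin 226.6° + T_D sin 256° + T_E sin 118° = 0.
The known terms sum to (743.6, -976.4) N, so -0.2419 T_D − 0.4695 T_E = -743.6 and -0.9703 T_D + 0.8829 T_E = 976.4.
Solving simultaneously: T_D = 296.2 N, T_E = 1431 N.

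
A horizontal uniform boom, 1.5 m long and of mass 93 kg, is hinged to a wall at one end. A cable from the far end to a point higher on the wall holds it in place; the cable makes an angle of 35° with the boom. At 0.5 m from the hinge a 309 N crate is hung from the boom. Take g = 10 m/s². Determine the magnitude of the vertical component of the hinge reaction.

|H_y| ≈ 671 N

Take torques about the hinge: T sin 35° · 1.5 = 93×10×0.75 + 309×0.5 = 852 N·m.
So T = 852 / (0.5736 × 1.5) = 990.28 N.
ΣF_y = 0: H_y = (93×10 + 309) − T sin 35° = 1239 − 568 = 671 N.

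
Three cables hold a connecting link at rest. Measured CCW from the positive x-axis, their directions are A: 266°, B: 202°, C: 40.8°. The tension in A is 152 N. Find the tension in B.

T_B ≈ 335 N

Resolve: ΣF_x = 152 cos 266° + T_B cos 202° + T_C cos 40.8° = 0.
        ΣF_y = 152 sin 266° + T_B sin 202° + T_C sin 40.8° = 0.
The known terms sum to (-10.6, -151.6) N, so -0.9272 T_B + 0.7570 T_C = 10.6 and -0.3746 T_B + 0.6534 T_C = 151.6.
Solving simultaneously: T_B = 334.7 N, T_C = 423.9 N.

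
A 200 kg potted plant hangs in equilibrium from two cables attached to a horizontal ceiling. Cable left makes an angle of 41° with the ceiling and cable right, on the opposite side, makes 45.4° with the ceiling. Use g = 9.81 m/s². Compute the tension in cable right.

Weight W = 200 × 9.81 = 1962 N acts straight down.
Horizontal: T_left cos 41° = T_right cos 45.4°  →  T_left = 0.9304 T_right.
Vertical: T_left sin 41° + T_right sin 45.4° = 1962.
Substituting the horizontal relation into the vertical equation gives 1.322 T_right = 1962, so T_right = 1484 N.

T_right ≈ 1480 N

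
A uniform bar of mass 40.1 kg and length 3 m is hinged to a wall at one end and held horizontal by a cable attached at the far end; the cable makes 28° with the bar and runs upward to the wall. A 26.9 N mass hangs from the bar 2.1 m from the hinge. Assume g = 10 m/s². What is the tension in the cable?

Take torques about the hinge: T sin 28° · 3 = 40.1×10×1.5 + 26.9×2.1 = 657.99 N·m.
So T = 657.99 / (0.4695 × 3) = 467.18 N.

T ≈ 467 N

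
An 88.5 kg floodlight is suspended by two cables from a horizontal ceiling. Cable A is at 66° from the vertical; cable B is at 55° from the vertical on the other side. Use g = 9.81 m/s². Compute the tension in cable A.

Angles from the horizontal: cable A is 90° − 66° = 24°, cable B is 90° − 55° = 35°.
Weight W = 88.5 × 9.81 = 868.2 N acts straight down.
Horizontal: T_A cos 24° = T_B cos 35°  →  T_B = 1.115 T_A.
Vertical: T_A sin 24° + T_B sin 35° = 868.2.
Substituting the horizontal relation into the vertical equation gives 1.046 T_A = 868.2, so T_A = 829.7 N.

T_A ≈ 830 N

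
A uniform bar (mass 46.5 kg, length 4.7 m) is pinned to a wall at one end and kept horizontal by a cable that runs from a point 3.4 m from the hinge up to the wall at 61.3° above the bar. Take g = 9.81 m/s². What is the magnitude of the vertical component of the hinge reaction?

|H_y| ≈ 141 N

Take torques about the hinge: T sin 61.3° · 3.4 = 46.5×9.81×2.35 = 1072 N·m.
So T = 1072 / (0.8771 × 3.4) = 359.45 N.
ΣF_y = 0: H_y = (46.5×9.81) − T sin 61.3° = 456.17 − 315.29 = 140.87 N.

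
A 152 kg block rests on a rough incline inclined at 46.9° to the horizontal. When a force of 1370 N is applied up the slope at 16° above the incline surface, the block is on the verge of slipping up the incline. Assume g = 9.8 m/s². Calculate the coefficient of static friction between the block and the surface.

On the verge of sliding up the incline, friction is at its maximum μN and acts down the slope.
Perpendicular to incline: N = W cos 46.9° − P sin 16° = 1018 − 377.6 = 640.2 N.
Along incline: P cos 16° − μN = W sin 46.9° → μ = −(W sin 46.9° − P cos 16°) / N = 0.3581.

μ ≈ 0.358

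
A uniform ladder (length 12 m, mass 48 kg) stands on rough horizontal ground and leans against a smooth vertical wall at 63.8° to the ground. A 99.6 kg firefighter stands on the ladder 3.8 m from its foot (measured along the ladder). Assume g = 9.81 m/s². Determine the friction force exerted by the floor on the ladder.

f ≈ 268 N

Torques about the foot: N_wall · 12 sin 63.8° = 48×9.81×6 cos 63.8° + 99.6×9.81×3.8 cos 63.8° → N_wall = 268.1 N.
ΣF_x = 0: f_floor = N_wall = 268.1 N.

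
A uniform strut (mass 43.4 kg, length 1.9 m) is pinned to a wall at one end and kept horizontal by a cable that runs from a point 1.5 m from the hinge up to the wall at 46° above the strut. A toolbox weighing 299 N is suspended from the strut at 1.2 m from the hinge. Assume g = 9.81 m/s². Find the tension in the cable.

Take torques about the hinge: T sin 46° · 1.5 = 43.4×9.81×0.95 + 299×1.2 = 763.27 N·m.
So T = 763.27 / (0.7193 × 1.5) = 707.38 N.

T ≈ 707 N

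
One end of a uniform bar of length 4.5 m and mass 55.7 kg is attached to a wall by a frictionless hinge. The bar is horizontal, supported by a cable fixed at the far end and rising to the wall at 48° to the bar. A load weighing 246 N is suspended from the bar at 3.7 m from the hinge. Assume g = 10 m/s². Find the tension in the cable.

Take torques about the hinge: T sin 48° · 4.5 = 55.7×10×2.25 + 246×3.7 = 2163.4 N·m.
So T = 2163.4 / (0.7431 × 4.5) = 646.94 N.

T ≈ 647 N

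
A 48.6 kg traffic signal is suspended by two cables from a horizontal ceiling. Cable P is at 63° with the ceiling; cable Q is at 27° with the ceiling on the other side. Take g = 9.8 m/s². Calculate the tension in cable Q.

Weight W = 48.6 × 9.8 = 476.3 N acts straight down.
Horizontal: T_P cos 63° = T_Q cos 27°  →  T_P = 1.963 T_Q.
Vertical: T_P sin 63° + T_Q sin 27° = 476.3.
Substituting the horizontal relation into the vertical equation gives 2.203 T_Q = 476.3, so T_Q = 216.2 N.

T_Q ≈ 216 N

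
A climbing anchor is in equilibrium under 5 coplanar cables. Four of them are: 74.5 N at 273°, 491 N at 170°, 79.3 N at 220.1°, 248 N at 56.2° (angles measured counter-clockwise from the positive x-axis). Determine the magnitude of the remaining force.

Sum the known components: ΣF_x = -402.3 N, ΣF_y = 165.9 N.
For equilibrium the remaining force must supply (−ΣF_x, −ΣF_y) = (402.3, -165.9) N.
Magnitude = √((402.3)² + (-165.9)²) = 435.2 N; direction = atan2(-165.9, 402.3) = 337.6°.

F ≈ 435 N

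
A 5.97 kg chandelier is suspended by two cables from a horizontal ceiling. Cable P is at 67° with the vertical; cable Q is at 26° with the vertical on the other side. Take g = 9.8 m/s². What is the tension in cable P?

Angles from the horizontal: cable P is 90° − 67° = 23°, cable Q is 90° − 26° = 64°.
Weight W = 5.97 × 9.8 = 58.51 N acts straight down.
Horizontal: T_P cos 23° = T_Q cos 64°  →  T_Q = 2.1 T_P.
Vertical: T_P sin 23° + T_Q sin 64° = 58.51.
Substituting the horizontal relation into the vertical equation gives 2.278 T_P = 58.51, so T_P = 25.68 N.

T_P ≈ 25.7 N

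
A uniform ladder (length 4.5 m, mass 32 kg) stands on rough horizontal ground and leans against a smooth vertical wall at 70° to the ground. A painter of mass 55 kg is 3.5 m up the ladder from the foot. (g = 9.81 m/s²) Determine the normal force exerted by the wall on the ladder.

N_wall ≈ 210 N

Torques about the foot: N_wall · 4.5 sin 70° = 32×9.81×2.25 cos 70° + 55×9.81×3.5 cos 70° → N_wall = 209.87 N.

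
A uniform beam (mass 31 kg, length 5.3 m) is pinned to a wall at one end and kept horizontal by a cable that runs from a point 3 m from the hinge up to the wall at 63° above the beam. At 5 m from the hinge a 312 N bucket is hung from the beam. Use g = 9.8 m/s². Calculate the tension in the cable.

Take torques about the hinge: T sin 63° · 3 = 31×9.8×2.65 + 312×5 = 2365.1 N·m.
So T = 2365.1 / (0.8910 × 3) = 884.79 N.

T ≈ 885 N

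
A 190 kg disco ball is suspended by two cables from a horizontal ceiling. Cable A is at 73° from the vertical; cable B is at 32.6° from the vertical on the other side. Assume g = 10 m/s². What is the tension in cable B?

T_B ≈ 1890 N

Angles from the horizontal: cable A is 90° − 73° = 17°, cable B is 90° − 32.6° = 57.4°.
Weight W = 190 × 10 = 1900 N acts straight down.
Horizontal: T_A cos 17° = T_B cos 57.4°  →  T_A = 0.5634 T_B.
Vertical: T_A sin 17° + T_B sin 57.4° = 1900.
Substituting the horizontal relation into the vertical equation gives 1.007 T_B = 1900, so T_B = 1886 N.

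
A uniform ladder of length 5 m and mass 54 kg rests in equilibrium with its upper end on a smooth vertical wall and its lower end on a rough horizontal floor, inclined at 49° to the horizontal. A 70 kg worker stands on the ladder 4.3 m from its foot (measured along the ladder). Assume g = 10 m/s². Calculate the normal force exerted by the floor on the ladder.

N_floor ≈ 1240 N

ΣF_y = 0: N_floor = 54×10 + 70×10 = 1240 N.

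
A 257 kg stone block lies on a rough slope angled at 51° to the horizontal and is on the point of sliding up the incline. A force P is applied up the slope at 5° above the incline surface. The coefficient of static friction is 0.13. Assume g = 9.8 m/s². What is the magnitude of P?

On the verge of sliding up the incline, friction equals μN and acts down the slope.
Perpendicular: N + P sin 5° = W cos 51° = 1585 N.
Along incline: P cos 5° = W sin 51° + μN  with W sin 51° = 1957 N.
Solving the pair for P and N: P = 2147 N, N = 1398 N (and f = μN = 181.7 N).

P ≈ 2150 N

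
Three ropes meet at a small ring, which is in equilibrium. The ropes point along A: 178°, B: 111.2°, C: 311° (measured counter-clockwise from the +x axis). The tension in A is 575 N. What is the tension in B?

T_B ≈ 1240 N

Resolve: ΣF_x = 575 cos 178° + T_B cos 111.2° + T_C cos 311° = 0.
        ΣF_y = 575 sin 178° + T_B sin 111.2° + T_C sin 311° = 0.
The known terms sum to (-574.6, 20.07) N, so -0.3616 T_B + 0.6561 T_C = 574.6 and 0.9323 T_B − 0.7547 T_C = -20.07.
Solving simultaneously: T_B = 1241 N, T_C = 1560 N.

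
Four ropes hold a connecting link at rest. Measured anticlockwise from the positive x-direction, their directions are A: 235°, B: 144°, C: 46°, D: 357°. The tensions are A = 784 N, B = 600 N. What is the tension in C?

T_C ≈ 448 N

Resolve: ΣF_x = 784 cos 235° + 600 cos 144° + T_C cos 46° + T_D cos 357° = 0.
        ΣF_y = 784 sin 235° + 600 sin 144° + T_C sin 46° + T_D sin 357° = 0.
The known terms sum to (-935.1, -289.5) N, so 0.6947 T_C + 0.9986 T_D = 935.1 and 0.7193 T_C − 0.0523 T_D = 289.5.
Solving simultaneously: T_C = 448 N, T_D = 624.8 N.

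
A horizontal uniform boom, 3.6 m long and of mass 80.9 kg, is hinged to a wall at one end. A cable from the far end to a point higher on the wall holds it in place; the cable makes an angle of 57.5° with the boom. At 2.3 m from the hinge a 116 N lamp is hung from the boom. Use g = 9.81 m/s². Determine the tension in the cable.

T ≈ 558 N

Take torques about the hinge: T sin 57.5° · 3.6 = 80.9×9.81×1.8 + 116×2.3 = 1695.3 N·m.
So T = 1695.3 / (0.8434 × 3.6) = 558.37 N.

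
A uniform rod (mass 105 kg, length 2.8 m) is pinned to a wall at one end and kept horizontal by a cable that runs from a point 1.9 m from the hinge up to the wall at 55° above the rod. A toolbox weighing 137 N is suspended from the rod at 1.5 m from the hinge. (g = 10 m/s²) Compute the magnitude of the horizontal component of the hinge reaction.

Take torques about the hinge: T sin 55° · 1.9 = 105×10×1.4 + 137×1.5 = 1675.5 N·m.
So T = 1675.5 / (0.8192 × 1.9) = 1076.5 N.
ΣF_x = 0: H_x = T cos 55° = 617.47 N.

H_x ≈ 617 N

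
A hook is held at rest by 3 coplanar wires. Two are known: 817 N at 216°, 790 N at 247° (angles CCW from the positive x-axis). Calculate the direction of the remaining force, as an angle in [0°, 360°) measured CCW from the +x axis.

θ ≈ 51.2°

Sum the known components: ΣF_x = -969.6 N, ΣF_y = -1207 N.
For equilibrium the remaining force must supply (−ΣF_x, −ΣF_y) = (969.6, 1207) N.
Magnitude = √((969.6)² + (1207)²) = 1549 N; direction = atan2(1207, 969.6) = 51.2°.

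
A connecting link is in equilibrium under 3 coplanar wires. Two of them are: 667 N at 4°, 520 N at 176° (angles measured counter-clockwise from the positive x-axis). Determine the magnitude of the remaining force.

F ≈ 168 N

Sum the known components: ΣF_x = 146.6 N, ΣF_y = 82.8 N.
For equilibrium the remaining force must supply (−ΣF_x, −ΣF_y) = (-146.6, -82.8) N.
Magnitude = √((-146.6)² + (-82.8)²) = 168.4 N; direction = atan2(-82.8, -146.6) = 209.5°.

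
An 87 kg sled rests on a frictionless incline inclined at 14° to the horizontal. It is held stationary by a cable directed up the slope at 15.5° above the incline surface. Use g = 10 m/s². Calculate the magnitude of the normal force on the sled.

Take axes along and perpendicular to the incline. Weight components: W sin 14° = 210.5 N down-slope, W cos 14° = 844.2 N into the surface.
Along incline: T cos 15.5° = W sin 14° → T = 218.4 N.
Perpendicular: N = W cos 14° − T sin 15.5° = 785.8 N.

N ≈ 786 N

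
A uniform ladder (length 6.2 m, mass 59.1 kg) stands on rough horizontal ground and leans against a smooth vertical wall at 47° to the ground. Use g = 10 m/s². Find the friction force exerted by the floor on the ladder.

Torques about the foot: N_wall · 6.2 sin 47° = 59.1×10×3.1 cos 47° → N_wall = 275.56 N.
ΣF_x = 0: f_floor = N_wall = 275.56 N.

f ≈ 276 N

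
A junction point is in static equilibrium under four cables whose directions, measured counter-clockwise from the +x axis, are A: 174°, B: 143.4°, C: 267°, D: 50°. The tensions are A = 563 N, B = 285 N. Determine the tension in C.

T_C ≈ 1250 N

Resolve: ΣF_x = 563 cos 174° + 285 cos 143.4° + T_C cos 267° + T_D cos 50° = 0.
        ΣF_y = 563 sin 174° + 285 sin 143.4° + T_C sin 267° + T_D sin 50° = 0.
The known terms sum to (-788.7, 228.8) N, so -0.0523 T_C + 0.6428 T_D = 788.7 and -0.9986 T_C + 0.7660 T_D = -228.8.
Solving simultaneously: T_C = 1248 N, T_D = 1329 N.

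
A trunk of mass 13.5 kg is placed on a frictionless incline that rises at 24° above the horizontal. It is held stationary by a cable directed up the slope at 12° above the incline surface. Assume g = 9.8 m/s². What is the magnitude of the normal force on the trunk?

Take axes along and perpendicular to the incline. Weight components: W sin 24° = 53.81 N down-slope, W cos 24° = 120.9 N into the surface.
Along incline: T cos 12° = W sin 24° → T = 55.01 N.
Perpendicular: N = W cos 24° − T sin 12° = 109.4 N.

N ≈ 109 N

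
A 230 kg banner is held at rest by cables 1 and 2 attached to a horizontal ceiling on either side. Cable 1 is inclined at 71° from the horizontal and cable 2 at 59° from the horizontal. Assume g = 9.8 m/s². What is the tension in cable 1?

Weight W = 230 × 9.8 = 2254 N acts straight down.
Horizontal: T_1 cos 71° = T_2 cos 59°  →  T_2 = 0.6321 T_1.
Vertical: T_1 sin 71° + T_2 sin 59° = 2254.
Substituting the horizontal relation into the vertical equation gives 1.487 T_1 = 2254, so T_1 = 1515 N.

T_1 ≈ 1520 N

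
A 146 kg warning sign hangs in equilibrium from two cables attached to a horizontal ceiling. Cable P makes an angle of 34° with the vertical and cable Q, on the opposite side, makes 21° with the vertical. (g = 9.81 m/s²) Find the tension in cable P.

T_P ≈ 627 N

Angles from the horizontal: cable P is 90° − 34° = 56°, cable Q is 90° − 21° = 69°.
Weight W = 146 × 9.81 = 1432 N acts straight down.
Horizontal: T_P cos 56° = T_Q cos 69°  →  T_Q = 1.56 T_P.
Vertical: T_P sin 56° + T_Q sin 69° = 1432.
Substituting the horizontal relation into the vertical equation gives 2.286 T_P = 1432, so T_P = 626.6 N.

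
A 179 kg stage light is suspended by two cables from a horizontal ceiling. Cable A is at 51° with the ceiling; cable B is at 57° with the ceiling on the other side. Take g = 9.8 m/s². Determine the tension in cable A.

T_A ≈ 1000 N

Weight W = 179 × 9.8 = 1754 N acts straight down.
Horizontal: T_A cos 51° = T_B cos 57°  →  T_B = 1.155 T_A.
Vertical: T_A sin 51° + T_B sin 57° = 1754.
Substituting the horizontal relation into the vertical equation gives 1.746 T_A = 1754, so T_A = 1005 N.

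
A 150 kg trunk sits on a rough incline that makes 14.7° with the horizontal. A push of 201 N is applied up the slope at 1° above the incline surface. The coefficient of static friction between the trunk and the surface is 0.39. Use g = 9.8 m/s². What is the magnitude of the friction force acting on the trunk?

Axes along / perpendicular to the incline. W sin 14.7° = 373 N down-slope; W cos 14.7° = 1422 N into the surface.
Perpendicular: N = W cos 14.7° − P sin 1° = 1422 − 3.508 = 1418 N.
Along incline: P cos 1° + f = W sin 14.7° (friction acts up-slope) → f = 373 − 201 = 172.1 N.
|f| = 172.1 N ≤ μN = 553.2 N, so the trunk is indeed static.

f ≈ 172 N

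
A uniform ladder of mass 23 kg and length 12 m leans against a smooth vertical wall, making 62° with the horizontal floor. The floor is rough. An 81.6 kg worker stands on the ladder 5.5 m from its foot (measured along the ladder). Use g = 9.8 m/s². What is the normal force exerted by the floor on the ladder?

ΣF_y = 0: N_floor = 23×9.8 + 81.6×9.8 = 1025.1 N.

N_floor ≈ 1030 N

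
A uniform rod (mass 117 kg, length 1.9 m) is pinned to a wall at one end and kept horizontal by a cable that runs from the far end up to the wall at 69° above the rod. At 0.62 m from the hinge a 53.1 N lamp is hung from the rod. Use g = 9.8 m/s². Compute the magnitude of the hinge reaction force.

|H| ≈ 650 N

Take torques about the hinge: T sin 69° · 1.9 = 117×9.8×0.95 + 53.1×0.62 = 1122.2 N·m.
So T = 1122.2 / (0.9336 × 1.9) = 632.65 N.
ΣF_x = 0: H_x = T cos 69° = 226.72 N.
ΣF_y = 0: H_y = (117×9.8 + 53.1) − T sin 69° = 1199.7 − 590.63 = 609.07 N.
|H| = √(H_x² + H_y²) = √((226.72)² + (609.07)²) = 649.9 N.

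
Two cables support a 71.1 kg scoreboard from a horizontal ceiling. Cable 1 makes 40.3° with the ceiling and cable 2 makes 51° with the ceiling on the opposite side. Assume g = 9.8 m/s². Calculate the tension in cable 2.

T_2 ≈ 532 N

Weight W = 71.1 × 9.8 = 696.8 N acts straight down.
Horizontal: T_1 cos 40.3° = T_2 cos 51°  →  T_1 = 0.8252 T_2.
Vertical: T_1 sin 40.3° + T_2 sin 51° = 696.8.
Substituting the horizontal relation into the vertical equation gives 1.311 T_2 = 696.8, so T_2 = 531.5 N.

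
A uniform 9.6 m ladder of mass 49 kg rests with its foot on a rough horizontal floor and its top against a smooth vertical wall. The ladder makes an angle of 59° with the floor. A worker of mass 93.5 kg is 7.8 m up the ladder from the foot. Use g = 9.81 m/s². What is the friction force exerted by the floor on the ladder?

f ≈ 592 N

Torques about the foot: N_wall · 9.6 sin 59° = 49×9.81×4.8 cos 59° + 93.5×9.81×7.8 cos 59° → N_wall = 592.21 N.
ΣF_x = 0: f_floor = N_wall = 592.21 N.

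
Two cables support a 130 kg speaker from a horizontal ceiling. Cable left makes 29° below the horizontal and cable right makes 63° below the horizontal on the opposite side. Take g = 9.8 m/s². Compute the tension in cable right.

Weight W = 130 × 9.8 = 1274 N acts straight down.
Horizontal: T_left cos 29° = T_right cos 63°  →  T_left = 0.5191 T_right.
Vertical: T_left sin 29° + T_right sin 63° = 1274.
Substituting the horizontal relation into the vertical equation gives 1.143 T_right = 1274, so T_right = 1115 N.

T_right ≈ 1110 N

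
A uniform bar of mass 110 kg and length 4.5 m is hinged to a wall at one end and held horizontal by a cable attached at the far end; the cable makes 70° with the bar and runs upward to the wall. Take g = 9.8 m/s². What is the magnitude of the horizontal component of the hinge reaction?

Take torques about the hinge: T sin 70° · 4.5 = 110×9.8×2.25 = 2425.5 N·m.
So T = 2425.5 / (0.9397 × 4.5) = 573.59 N.
ΣF_x = 0: H_x = T cos 70° = 196.18 N.

H_x ≈ 196 N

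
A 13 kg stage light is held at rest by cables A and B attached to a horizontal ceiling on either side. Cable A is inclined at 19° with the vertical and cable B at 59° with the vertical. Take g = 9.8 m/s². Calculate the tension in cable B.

Angles from the horizontal: cable A is 90° − 19° = 71°, cable B is 90° − 59° = 31°.
Weight W = 13 × 9.8 = 127.4 N acts straight down.
Horizontal: T_A cos 71° = T_B cos 31°  →  T_A = 2.633 T_B.
Vertical: T_A sin 71° + T_B sin 31° = 127.4.
Substituting the horizontal relation into the vertical equation gives 3.004 T_B = 127.4, so T_B = 42.4 N.

T_B ≈ 42.4 N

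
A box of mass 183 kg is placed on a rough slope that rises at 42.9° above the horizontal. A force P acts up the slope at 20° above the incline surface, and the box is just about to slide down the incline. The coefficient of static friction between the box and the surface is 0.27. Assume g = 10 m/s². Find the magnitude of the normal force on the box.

On the verge of sliding down the incline, friction equals μN and acts up the slope.
Perpendicular: N + P sin 20° = W cos 42.9° = 1341 N.
Along incline: P cos 20° + μN = W sin 42.9° with W sin 42.9° = 1246 N.
Solving the pair for P and N: P = 1043 N, N = 983.8 N (and f = μN = 265.6 N).

N ≈ 984 N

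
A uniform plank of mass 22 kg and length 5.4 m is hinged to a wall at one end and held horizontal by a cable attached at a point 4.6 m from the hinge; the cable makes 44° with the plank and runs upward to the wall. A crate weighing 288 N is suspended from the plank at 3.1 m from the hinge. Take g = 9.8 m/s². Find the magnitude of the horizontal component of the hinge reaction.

H_x ≈ 332 N

Take torques about the hinge: T sin 44° · 4.6 = 22×9.8×2.7 + 288×3.1 = 1474.9 N·m.
So T = 1474.9 / (0.6947 × 4.6) = 461.57 N.
ΣF_x = 0: H_x = T cos 44° = 332.03 N.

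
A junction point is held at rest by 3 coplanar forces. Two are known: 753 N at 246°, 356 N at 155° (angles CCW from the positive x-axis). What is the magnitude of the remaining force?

Sum the known components: ΣF_x = -628.9 N, ΣF_y = -537.4 N.
For equilibrium the remaining force must supply (−ΣF_x, −ΣF_y) = (628.9, 537.4) N.
Magnitude = √((628.9)² + (537.4)²) = 827.3 N; direction = atan2(537.4, 628.9) = 40.5°.

F ≈ 827 N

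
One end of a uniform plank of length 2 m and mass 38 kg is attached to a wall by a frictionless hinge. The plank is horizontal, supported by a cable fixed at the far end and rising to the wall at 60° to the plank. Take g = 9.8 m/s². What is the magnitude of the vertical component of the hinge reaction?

|H_y| ≈ 186 N

Take torques about the hinge: T sin 60° · 2 = 38×9.8×1 = 372.4 N·m.
So T = 372.4 / (0.8660 × 2) = 215.01 N.
ΣF_y = 0: H_y = (38×9.8) − T sin 60° = 372.4 − 186.2 = 186.2 N.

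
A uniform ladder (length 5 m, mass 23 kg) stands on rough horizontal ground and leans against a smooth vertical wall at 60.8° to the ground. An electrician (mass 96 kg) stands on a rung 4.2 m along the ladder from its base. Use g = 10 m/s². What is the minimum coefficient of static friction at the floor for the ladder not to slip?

μ_min ≈ 0.433

ΣF_y = 0: N_floor = 23×10 + 96×10 = 1190 N.
Torques about the foot: N_wall · 5 sin 60.8° = 23×10×2.5 cos 60.8° + 96×10×4.2 cos 60.8° → N_wall = 514.95 N.
ΣF_x = 0: f_floor = N_wall = 514.95 N.
μ_min = f_floor / N_floor = 514.95 / 1190 = 0.4327.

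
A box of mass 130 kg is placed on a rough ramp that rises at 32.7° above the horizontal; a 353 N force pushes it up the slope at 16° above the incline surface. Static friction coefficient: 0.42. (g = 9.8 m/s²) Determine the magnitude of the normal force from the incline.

Axes along / perpendicular to the incline. W sin 32.7° = 688.3 N down-slope; W cos 32.7° = 1072 N into the surface.
Perpendicular: N = W cos 32.7° − P sin 16° = 1072 − 97.3 = 974.8 N.
Along incline: P cos 16° + f = W sin 32.7° (friction acts up-slope) → f = 688.3 − 339.3 = 348.9 N.
|f| = 348.9 N ≤ μN = 409.4 N, so the box is indeed static.

N ≈ 975 N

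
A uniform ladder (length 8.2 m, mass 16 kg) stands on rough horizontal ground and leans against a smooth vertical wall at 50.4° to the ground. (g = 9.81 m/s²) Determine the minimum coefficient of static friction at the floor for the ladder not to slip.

μ_min ≈ 0.414

ΣF_y = 0: N_floor = 16×9.81 = 156.96 N.
Torques about the foot: N_wall · 8.2 sin 50.4° = 16×9.81×4.1 cos 50.4° → N_wall = 64.924 N.
ΣF_x = 0: f_floor = N_wall = 64.924 N.
μ_min = f_floor / N_floor = 64.924 / 156.96 = 0.4136.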